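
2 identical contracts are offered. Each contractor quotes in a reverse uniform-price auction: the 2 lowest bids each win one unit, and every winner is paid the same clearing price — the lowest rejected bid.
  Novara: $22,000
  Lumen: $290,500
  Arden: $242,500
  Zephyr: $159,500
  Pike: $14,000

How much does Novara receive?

Novara is paid $159,500

Bids ranked low→high: 14,000 (Pike), 22,000 (Novara), 159,500 (Zephyr), 242,500 (Arden), …
Winners (2 units): Pike, Novara.
First losing bid is Zephyr's $159,500, which sets the uniform price.
Novara wins → is paid $159,500.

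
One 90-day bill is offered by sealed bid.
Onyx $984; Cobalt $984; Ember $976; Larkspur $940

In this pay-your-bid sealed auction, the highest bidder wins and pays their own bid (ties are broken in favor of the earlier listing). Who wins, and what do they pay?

Onyx pays $984

Bids in order: 984 (Onyx) > 984 (Cobalt) > 976 (Ember) > 940 (Larkspur)
Onyx and Cobalt tie at $984; tie-break gives it to Onyx.
First-price: Onyx pays what they bid, $984.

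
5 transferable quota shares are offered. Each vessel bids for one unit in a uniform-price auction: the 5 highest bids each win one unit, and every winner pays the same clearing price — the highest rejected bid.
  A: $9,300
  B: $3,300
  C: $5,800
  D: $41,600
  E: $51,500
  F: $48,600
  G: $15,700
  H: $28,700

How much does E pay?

Bids ranked high→low: 51,500 (E), 48,600 (F), 41,600 (D), 28,700 (H), 15,700 (G), 9,300 (A), 5,800 (C), …
Top 5: E, F, D, H, G.
Highest unsuccessful bid: $9,300 → clearing price.
E wins → pays $9,300.

E pays $9,300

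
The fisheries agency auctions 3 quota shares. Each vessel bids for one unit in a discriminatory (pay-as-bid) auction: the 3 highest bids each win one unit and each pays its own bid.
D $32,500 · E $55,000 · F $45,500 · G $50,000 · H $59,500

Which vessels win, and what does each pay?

H $59,500, E $55,000, G $50,000

Ordering the bids: 59,500 (H), 55,000 (E), 50,000 (G), 45,500 (F), 32,500 (D)
Winners (3 units): H, E, G.
Each winner pays its own bid: H $59,500, E $55,000, G $50,000.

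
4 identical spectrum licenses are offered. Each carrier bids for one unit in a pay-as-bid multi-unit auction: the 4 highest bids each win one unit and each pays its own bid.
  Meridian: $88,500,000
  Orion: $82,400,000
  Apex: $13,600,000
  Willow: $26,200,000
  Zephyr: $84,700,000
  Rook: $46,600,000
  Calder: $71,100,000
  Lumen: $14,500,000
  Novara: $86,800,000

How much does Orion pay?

Orion pays $82,400,000

Sorting: 88,500,000 (Meridian), 86,800,000 (Novara), 84,700,000 (Zephyr), 82,400,000 (Orion), 71,100,000 (Calder), 46,600,000 (Rook), …
The 4 highest are Meridian, Novara, Zephyr, Orion.
Orion wins → own bid $82,400,000.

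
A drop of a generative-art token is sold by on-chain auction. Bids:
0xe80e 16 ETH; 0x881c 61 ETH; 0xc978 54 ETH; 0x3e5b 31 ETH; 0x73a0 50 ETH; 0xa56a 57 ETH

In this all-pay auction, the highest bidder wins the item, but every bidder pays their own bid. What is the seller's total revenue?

Sorting bids: 61 (0x881c) > 57 (0xa56a) > 54 (0xc978) > 50 (0x73a0) > 31 (0x3e5b) > 16 (0xe80e)
Every bidder forfeits their bid regardless of winning.
Revenue = 16 + 61 + 54 + 31 + 50 + 57 = 269 ETH.

Total revenue: 269 ETH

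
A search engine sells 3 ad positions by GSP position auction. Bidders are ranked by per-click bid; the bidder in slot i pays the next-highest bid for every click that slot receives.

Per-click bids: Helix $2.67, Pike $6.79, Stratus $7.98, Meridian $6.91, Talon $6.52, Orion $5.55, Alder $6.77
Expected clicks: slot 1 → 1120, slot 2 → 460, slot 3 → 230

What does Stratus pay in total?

Per-click bids in order: $7.98 (Stratus) > $6.91 (Meridian) > $6.79 (Pike) > $6.77 (Alder) > …
Stratus holds slot 1 → pays next bid $6.91 × 1120 clicks = $7739.20.

Stratus pays $7739.20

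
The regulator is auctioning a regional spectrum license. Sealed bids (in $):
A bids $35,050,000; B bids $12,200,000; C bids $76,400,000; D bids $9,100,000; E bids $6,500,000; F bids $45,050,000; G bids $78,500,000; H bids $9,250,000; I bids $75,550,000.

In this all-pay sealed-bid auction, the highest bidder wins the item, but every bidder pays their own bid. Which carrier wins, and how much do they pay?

G pays $78,500,000

Bids ranked: 78,500,000 (G) > 76,400,000 (C) > 75,550,000 (I) > 45,050,000 (F) > 35,050,000 (A) > 12,200,000 (B) > …
G wins with the top bid; all bids are sunk regardless.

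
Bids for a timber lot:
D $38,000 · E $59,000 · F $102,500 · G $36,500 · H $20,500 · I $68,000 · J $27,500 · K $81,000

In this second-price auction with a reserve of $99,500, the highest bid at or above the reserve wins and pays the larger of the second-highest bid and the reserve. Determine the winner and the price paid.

F pays $99,500

Second-price auction with a reserve of $99,500: the highest bid at or above the reserve wins and pays the larger of the second-highest bid and the reserve.
Sorting bids: 102,500 (F) > 81,000 (K) > 68,000 (I) > 59,000 (E) > 38,000 (D) > 36,500 (G) > …
Highest eligible bid: F at $102,500.
Second-highest bid $81,000 is below the reserve $99,500, so the reserve binds → payment $99,500.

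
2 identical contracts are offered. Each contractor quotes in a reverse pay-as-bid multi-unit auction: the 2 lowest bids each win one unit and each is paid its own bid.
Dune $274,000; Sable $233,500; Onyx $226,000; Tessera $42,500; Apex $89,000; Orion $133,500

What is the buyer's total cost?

Sorting: 42,500 (Tessera), 89,000 (Apex), 133,500 (Orion), 226,000 (Onyx), …
The 2 lowest are Tessera, Apex.
Total cost = 42,500 + 89,000 = $131,500.

Total cost: $131,500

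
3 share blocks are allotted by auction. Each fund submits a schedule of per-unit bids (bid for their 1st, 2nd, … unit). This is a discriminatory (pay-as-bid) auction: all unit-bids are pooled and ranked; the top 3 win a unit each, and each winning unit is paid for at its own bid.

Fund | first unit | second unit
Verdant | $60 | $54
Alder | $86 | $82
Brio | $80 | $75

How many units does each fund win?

Alder 2, Brio 1

Pooled unit-bids ranked (top 3): 86 (Alder-1), 82 (Alder-2), 80 (Brio-1)
Next rejected bid: $75 (not a price — pay-as-bid).
Allocation: Alder 2, Brio 1.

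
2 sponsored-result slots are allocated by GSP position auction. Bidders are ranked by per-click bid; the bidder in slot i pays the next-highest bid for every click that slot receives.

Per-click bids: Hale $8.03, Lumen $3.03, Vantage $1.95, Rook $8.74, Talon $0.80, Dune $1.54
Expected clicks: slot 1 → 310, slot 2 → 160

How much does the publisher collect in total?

Total revenue: $2974.10

Sorting advertisers: $8.74 (Rook) > $8.03 (Hale) > $3.03 (Lumen) > …
Slot 1: Rook pays $8.03 × 310 = $2489.30
Slot 2: Hale pays $3.03 × 160 = $484.80
Total = $2974.10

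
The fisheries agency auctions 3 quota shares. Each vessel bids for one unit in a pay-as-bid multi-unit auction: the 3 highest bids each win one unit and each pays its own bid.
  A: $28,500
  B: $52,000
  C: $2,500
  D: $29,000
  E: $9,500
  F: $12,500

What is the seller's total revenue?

Ordering the bids: 52,000 (B), 29,000 (D), 28,500 (A), 12,500 (F), 9,500 (E), …
The 3 highest are B, D, A.
Total revenue = 52,000 + 29,000 + 28,500 = $109,500.

Total revenue: $109,500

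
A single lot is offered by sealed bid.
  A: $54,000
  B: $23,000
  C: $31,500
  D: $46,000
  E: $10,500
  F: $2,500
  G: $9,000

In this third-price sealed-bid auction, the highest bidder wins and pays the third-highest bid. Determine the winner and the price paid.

Bids ranked: 54,000 (A) > 46,000 (D) > 31,500 (C) > 23,000 (B) > 10,500 (E) > 9,000 (G) > …
A is highest; pays the third-highest bid, $31,500.

A pays $31,500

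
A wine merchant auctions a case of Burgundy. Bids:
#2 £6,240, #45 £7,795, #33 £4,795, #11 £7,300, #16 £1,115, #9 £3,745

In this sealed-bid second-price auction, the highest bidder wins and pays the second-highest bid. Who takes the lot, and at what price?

Bids in order: 7,795 (#45) > 7,300 (#11) > 6,240 (#2) > 4,795 (#33) > 3,745 (#9) > 1,115 (#16)
#45 wins with the highest bid; price is set by the runner-up at £7,300.

#45 pays £7,300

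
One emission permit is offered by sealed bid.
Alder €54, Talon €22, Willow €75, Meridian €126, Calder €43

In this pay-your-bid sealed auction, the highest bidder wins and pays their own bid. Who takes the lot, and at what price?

Meridian pays €126

Rule: the highest bidder wins and pays their own bid.
Bids ranked: 126 (Meridian) > 75 (Willow) > 54 (Alder) > 43 (Calder) > 22 (Talon)
Meridian is highest → pays own bid, €126.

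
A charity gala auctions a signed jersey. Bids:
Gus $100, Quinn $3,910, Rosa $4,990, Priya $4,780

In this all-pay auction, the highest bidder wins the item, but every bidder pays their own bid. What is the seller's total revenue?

All-pay auction: the highest bidder wins the item, but every bidder pays their own bid.
Sorting bids: 4,990 (Rosa) > 4,780 (Priya) > 3,910 (Quinn) > 100 (Gus)
Every bidder forfeits their bid regardless of winning.
Revenue = 100 + 3,910 + 4,990 + 4,780 = $13,780.

Total revenue: $13,780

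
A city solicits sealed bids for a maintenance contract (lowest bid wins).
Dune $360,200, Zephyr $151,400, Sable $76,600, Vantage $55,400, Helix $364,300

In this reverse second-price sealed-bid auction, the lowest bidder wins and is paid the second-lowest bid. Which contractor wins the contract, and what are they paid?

Reverse second-price sealed-bid auction: the lowest bidder wins and is paid the second-lowest bid.
Bids ranked: 55,400 (Vantage) < 76,600 (Sable) < 151,400 (Zephyr) < 360,200 (Dune) < 364,300 (Helix)
Second-price: Vantage is paid Sable's bid of $76,600.

Vantage is paid $76,600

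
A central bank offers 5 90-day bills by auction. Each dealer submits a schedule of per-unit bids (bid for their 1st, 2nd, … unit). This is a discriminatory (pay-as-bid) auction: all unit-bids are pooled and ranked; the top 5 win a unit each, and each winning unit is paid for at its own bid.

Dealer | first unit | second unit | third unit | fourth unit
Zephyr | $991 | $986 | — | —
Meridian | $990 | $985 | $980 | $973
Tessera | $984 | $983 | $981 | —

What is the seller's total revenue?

Total revenue: $4,936

Merging the schedules and taking the best 5: 991 (Zephyr-1), 990 (Meridian-1), 986 (Zephyr-2), 985 (Meridian-2), 984 (Tessera-1)
Next rejected bid: $983 (not a price — pay-as-bid).
Each winning unit pays its own bid.
Revenue = 991 + 990 + 986 + 985 + 984 = $4,936.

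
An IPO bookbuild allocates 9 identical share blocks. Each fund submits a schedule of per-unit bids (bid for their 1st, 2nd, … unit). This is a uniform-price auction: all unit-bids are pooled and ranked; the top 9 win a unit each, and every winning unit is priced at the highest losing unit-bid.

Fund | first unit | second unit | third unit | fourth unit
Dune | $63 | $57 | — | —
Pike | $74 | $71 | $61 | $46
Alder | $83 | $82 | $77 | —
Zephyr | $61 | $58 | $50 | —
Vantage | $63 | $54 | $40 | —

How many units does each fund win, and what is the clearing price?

Alder 3, Dune 1, Pike 3, Vantage 1, Zephyr 1; clearing price $58

All unit-bids, highest first — top 9: 83 (Alder-1), 82 (Alder-2), 77 (Alder-3), 74 (Pike-1), 71 (Pike-2), 63 (Dune-1), 63 (Vantage-1), 61 (Pike-3), 61 (Zephyr-1)
First bid not allocated: $58.
Allocation: Alder 3, Dune 1, Pike 3, Vantage 1, Zephyr 1.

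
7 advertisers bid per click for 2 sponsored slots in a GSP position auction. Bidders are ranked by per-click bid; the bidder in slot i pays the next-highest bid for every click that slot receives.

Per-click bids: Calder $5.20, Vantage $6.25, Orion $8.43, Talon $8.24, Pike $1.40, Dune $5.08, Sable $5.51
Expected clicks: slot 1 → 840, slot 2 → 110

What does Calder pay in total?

Ranked by bid: $8.43 (Orion) > $8.24 (Talon) > $6.25 (Vantage) > …
Calder ranks below slot 2 → no slot, pays nothing.

Calder pays $0.00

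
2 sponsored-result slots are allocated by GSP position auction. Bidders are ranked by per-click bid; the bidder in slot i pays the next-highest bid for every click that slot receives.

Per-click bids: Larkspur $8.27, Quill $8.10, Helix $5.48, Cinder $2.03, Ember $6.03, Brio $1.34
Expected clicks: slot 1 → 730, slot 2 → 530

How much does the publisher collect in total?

Total revenue: $9108.90

Per-click bids in order: $8.27 (Larkspur) > $8.10 (Quill) > $6.03 (Ember) > …
Slot 1: Larkspur pays $8.10 × 730 = $5913.00
Slot 2: Quill pays $6.03 × 530 = $3195.90
Total = $9108.90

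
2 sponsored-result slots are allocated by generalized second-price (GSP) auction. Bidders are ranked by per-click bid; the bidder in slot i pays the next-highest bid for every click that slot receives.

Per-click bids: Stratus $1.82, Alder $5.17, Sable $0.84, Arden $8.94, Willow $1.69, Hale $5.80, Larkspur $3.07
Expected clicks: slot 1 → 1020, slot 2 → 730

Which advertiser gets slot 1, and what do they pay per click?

Arden; $5.80 per click

Sorting advertisers: $8.94 (Arden) > $5.80 (Hale) > $5.17 (Alder) > …
Slot 1 goes to the first-ranked bidder, Arden, who pays the next bid down: $5.80/click.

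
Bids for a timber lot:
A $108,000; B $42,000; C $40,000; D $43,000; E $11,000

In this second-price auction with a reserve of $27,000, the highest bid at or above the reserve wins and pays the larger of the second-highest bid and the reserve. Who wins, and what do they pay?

Second-price auction with a reserve of $27,000: the highest bid at or above the reserve wins and pays the larger of the second-highest bid and the reserve.
Sorting bids: 108,000 (A) > 43,000 (D) > 42,000 (B) > 40,000 (C) > 11,000 (E)
Highest eligible bid: A at $108,000.
max(second-highest $43,000, reserve $27,000) = $43,000; the reserve does not bind.

A pays $43,000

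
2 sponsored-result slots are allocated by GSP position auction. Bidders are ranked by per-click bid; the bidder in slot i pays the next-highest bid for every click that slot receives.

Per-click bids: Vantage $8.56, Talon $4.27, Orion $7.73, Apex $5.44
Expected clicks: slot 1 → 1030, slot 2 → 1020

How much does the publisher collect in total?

Ranked by bid: $8.56 (Vantage) > $7.73 (Orion) > $5.44 (Apex) > …
Slot 1: Vantage pays $7.73 × 1030 = $7961.90
Slot 2: Orion pays $5.44 × 1020 = $5548.80
Total = $13510.70

Total revenue: $13510.70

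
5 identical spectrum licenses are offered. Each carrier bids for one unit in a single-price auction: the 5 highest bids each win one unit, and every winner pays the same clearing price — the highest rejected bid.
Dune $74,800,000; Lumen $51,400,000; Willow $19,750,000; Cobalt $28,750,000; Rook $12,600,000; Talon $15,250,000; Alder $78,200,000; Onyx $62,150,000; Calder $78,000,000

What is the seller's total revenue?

Total revenue: $143,750,000

Sorting: 78,200,000 (Alder), 78,000,000 (Calder), 74,800,000 (Dune), 62,150,000 (Onyx), 51,400,000 (Lumen), 28,750,000 (Cobalt), 19,750,000 (Willow), …
Top 5: Alder, Calder, Dune, Onyx, Lumen.
First losing bid is Cobalt's $28,750,000, which sets the uniform price.
Total revenue = 5 × $28,750,000 = $143,750,000.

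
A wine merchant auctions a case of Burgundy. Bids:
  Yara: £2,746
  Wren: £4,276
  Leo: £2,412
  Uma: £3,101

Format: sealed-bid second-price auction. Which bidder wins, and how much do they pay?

Wren pays £3,101

Sorting bids: 4,276 (Wren) > 3,101 (Uma) > 2,746 (Yara) > 2,412 (Leo)
Wren wins with the highest bid; price is set by the runner-up at £3,101.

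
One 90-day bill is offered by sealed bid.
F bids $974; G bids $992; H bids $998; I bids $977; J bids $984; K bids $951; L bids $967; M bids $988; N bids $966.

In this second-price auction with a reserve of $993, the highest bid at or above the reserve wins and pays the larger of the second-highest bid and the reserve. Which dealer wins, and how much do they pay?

H pays $993

Rule: the highest bid at or above the reserve wins and pays the larger of the second-highest bid and the reserve.
Sorting bids: 998 (H) > 992 (G) > 988 (M) > 984 (J) > 977 (I) > 974 (F) > …
H has the top bid at or above the reserve ($998).
Second-highest bid $992 is below the reserve $993, so the reserve binds → payment $993.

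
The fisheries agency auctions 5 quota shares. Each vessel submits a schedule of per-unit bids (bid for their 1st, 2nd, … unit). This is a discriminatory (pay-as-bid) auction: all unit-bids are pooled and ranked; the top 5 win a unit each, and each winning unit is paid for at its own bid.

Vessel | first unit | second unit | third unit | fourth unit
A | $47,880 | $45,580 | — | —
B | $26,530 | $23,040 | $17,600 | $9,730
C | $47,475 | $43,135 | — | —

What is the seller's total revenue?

Total revenue: $210,600

All unit-bids, highest first — top 5: 47,880 (A-1), 47,475 (C-1), 45,580 (A-2), 43,135 (C-2), 26,530 (B-1)
Next rejected bid: $23,040 (not a price — pay-as-bid).
Each winning unit pays its own bid.
Revenue = 47,880 + 47,475 + 45,580 + 43,135 + 26,530 = $210,600.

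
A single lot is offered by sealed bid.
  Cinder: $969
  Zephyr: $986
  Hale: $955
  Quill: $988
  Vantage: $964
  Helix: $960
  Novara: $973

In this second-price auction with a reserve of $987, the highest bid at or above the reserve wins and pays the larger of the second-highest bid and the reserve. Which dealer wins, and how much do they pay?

Quill pays $987

Second-price auction with a reserve of $987: the highest bid at or above the reserve wins and pays the larger of the second-highest bid and the reserve.
Bids ranked: 988 (Quill) > 986 (Zephyr) > 973 (Novara) > 969 (Cinder) > 964 (Vantage) > 960 (Helix) > …
Highest eligible bid: Quill at $988.
Second-highest bid $986 is below the reserve $987, so the reserve binds → payment $987.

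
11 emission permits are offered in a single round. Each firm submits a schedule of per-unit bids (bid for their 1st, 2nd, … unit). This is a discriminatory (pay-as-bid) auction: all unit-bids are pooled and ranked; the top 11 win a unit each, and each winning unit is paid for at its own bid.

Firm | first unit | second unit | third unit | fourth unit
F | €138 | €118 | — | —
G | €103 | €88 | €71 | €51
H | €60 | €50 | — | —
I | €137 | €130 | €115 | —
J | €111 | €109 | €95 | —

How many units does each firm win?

Pooled unit-bids ranked (top 11): 138 (F-1), 137 (I-1), 130 (I-2), 118 (F-2), 115 (I-3), 111 (J-1), 109 (J-2), 103 (G-1), 95 (J-3), 88 (G-2), 71 (G-3)
Next rejected bid: €60 (not a price — pay-as-bid).
Allocation: F 2, G 3, I 3, J 3.

F 2, G 3, I 3, J 3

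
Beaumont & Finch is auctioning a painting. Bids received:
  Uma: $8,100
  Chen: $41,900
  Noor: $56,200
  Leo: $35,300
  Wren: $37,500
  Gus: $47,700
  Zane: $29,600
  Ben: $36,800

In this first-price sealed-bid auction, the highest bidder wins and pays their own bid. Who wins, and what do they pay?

Noor pays $56,200

Sorting bids: 56,200 (Noor) > 47,700 (Gus) > 41,900 (Chen) > 37,500 (Wren) > 36,800 (Ben) > 35,300 (Leo) > …
Noor has the highest bid and pays exactly that: $56,200.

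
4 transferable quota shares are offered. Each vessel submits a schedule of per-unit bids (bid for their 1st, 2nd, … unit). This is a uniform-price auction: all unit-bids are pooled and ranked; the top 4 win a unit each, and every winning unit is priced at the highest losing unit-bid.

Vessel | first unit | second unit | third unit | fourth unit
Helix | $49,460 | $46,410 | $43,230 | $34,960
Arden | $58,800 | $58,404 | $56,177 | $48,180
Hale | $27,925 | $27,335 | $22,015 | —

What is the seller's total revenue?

Merging the schedules and taking the best 4: 58,800 (Arden-1), 58,404 (Arden-2), 56,177 (Arden-3), 49,460 (Helix-1)
First bid not allocated: $48,180.
Allocation: Arden 3, Helix 1. Every unit priced at $48,180.
Revenue = 4 × 48,180 = $192,720.

Total revenue: $192,720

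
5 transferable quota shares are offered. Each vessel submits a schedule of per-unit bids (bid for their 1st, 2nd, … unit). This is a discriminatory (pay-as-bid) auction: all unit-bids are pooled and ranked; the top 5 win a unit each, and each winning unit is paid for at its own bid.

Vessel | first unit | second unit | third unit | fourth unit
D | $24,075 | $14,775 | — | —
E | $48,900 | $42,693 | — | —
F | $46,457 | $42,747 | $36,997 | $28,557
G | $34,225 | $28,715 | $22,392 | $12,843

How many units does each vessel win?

E 2, F 3

Pooled unit-bids ranked (top 5): 48,900 (E-1), 46,457 (F-1), 42,747 (F-2), 42,693 (E-2), 36,997 (F-3)
Next rejected bid: $34,225 (not a price — pay-as-bid).
Allocation: E 2, F 3.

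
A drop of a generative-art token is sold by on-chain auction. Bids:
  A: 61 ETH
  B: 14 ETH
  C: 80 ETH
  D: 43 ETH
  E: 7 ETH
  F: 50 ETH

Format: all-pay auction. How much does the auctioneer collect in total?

Total revenue: 255 ETH

All-pay auction: the highest bidder wins the item, but every bidder pays their own bid.
Bids in order: 80 (C) > 61 (A) > 50 (F) > 43 (D) > 14 (B) > 7 (E)
Every bidder forfeits their bid regardless of winning.
Revenue = 61 + 14 + 80 + 43 + 7 + 50 = 255 ETH.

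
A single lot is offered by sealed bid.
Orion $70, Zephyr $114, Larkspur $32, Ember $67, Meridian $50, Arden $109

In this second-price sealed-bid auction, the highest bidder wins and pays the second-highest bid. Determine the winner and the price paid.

Zephyr pays $109

Rule: the highest bidder wins and pays the second-highest bid.
Bids ranked: 114 (Zephyr) > 109 (Arden) > 70 (Orion) > 67 (Ember) > 50 (Meridian) > 32 (Larkspur)
Second-price: Zephyr pays Arden's bid of $109.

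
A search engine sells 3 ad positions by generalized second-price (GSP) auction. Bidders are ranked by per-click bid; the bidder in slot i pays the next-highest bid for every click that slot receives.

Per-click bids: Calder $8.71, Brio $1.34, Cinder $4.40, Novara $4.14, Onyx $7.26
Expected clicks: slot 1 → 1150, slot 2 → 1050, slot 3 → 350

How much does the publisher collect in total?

Total revenue: $14418.00

Ranked by bid: $8.71 (Calder) > $7.26 (Onyx) > $4.40 (Cinder) > $4.14 (Novara) > …
Slot 1: Calder pays $7.26 × 1150 = $8349.00
Slot 2: Onyx pays $4.40 × 1050 = $4620.00
Slot 3: Cinder pays $4.14 × 350 = $1449.00
Total = $14418.00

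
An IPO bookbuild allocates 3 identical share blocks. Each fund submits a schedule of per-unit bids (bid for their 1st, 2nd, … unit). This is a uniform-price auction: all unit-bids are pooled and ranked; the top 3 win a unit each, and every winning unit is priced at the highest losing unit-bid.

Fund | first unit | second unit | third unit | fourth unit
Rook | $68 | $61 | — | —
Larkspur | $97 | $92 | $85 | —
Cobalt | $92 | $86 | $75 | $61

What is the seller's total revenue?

Total revenue: $258

All unit-bids, highest first — top 3: 97 (Larkspur-1), 92 (Larkspur-2), 92 (Cobalt-1)
First bid not allocated: $86.
Allocation: Cobalt 1, Larkspur 2. Every unit priced at $86.
Revenue = 3 × 86 = $258.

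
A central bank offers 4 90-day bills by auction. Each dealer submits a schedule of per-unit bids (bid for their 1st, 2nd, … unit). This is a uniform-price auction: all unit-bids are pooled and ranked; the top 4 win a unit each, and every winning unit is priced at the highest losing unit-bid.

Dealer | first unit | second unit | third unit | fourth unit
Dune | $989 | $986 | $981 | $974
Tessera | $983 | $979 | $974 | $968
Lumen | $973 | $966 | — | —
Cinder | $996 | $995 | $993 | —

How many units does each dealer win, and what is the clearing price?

Cinder 3, Dune 1; clearing price $986

Pooled unit-bids ranked (top 4): 996 (Cinder-1), 995 (Cinder-2), 993 (Cinder-3), 989 (Dune-1)
Highest rejected unit-bid = $986.
Allocation: Cinder 3, Dune 1.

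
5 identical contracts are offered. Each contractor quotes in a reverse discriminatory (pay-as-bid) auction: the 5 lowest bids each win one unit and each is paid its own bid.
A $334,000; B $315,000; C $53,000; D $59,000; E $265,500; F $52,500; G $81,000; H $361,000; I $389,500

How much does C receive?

Sorting: 52,500 (F), 53,000 (C), 59,000 (D), 81,000 (G), 265,500 (E), 315,000 (B), 334,000 (A), …
The 5 lowest are F, C, D, G, E.
C wins → own bid $53,000.

C is paid $53,000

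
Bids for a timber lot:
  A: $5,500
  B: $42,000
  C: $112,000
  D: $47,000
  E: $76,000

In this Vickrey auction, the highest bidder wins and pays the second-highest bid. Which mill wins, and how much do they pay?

C pays $76,000

Bids in order: 112,000 (C) > 76,000 (E) > 47,000 (D) > 42,000 (B) > 5,500 (A)
Second-price: C pays E's bid of $76,000.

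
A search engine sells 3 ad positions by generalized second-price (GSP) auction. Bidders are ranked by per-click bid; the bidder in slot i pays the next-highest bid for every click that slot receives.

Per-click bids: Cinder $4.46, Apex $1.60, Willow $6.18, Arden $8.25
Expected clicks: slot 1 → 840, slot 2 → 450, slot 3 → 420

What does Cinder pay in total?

Cinder pays $672.00

Ranked by bid: $8.25 (Arden) > $6.18 (Willow) > $4.46 (Cinder) > $1.60 (Apex)
Cinder holds slot 3 → pays next bid $1.60 × 420 clicks = $672.00.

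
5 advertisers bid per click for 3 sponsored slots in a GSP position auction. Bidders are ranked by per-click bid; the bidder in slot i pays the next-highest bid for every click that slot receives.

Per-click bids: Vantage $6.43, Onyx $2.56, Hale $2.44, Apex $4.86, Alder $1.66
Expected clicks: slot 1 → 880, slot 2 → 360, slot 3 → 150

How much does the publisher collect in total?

Total revenue: $5564.40

Sorting advertisers: $6.43 (Vantage) > $4.86 (Apex) > $2.56 (Onyx) > $2.44 (Hale) > …
Slot 1: Vantage pays $4.86 × 880 = $4276.80
Slot 2: Apex pays $2.56 × 360 = $921.60
Slot 3: Onyx pays $2.44 × 150 = $366.00
Total = $5564.40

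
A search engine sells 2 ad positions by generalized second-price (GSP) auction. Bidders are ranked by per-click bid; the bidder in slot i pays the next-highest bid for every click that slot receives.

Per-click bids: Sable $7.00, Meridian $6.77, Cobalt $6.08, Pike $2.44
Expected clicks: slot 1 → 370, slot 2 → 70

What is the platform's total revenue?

Per-click bids in order: $7.00 (Sable) > $6.77 (Meridian) > $6.08 (Cobalt) > …
Slot 1: Sable pays $6.77 × 370 = $2504.90
Slot 2: Meridian pays $6.08 × 70 = $425.60
Total = $2930.50

Total revenue: $2930.50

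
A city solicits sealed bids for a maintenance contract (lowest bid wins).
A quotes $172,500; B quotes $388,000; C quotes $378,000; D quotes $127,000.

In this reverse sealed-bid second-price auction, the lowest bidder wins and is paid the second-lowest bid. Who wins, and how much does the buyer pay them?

D is paid $172,500

Sorting bids: 127,000 (D) < 172,500 (A) < 378,000 (C) < 388,000 (B)
D is lowest; is paid the second-lowest bid, $172,500.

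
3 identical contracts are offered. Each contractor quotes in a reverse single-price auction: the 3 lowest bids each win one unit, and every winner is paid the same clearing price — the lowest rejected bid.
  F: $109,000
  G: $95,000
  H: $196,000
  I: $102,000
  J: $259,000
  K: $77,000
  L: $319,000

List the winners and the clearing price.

K, G, I; each is paid $109,000

Bids ranked low→high: 77,000 (K), 95,000 (G), 102,000 (I), 109,000 (F), 196,000 (H), …
The 3 lowest are K, G, I.
First losing bid is F's $109,000, which sets the uniform price.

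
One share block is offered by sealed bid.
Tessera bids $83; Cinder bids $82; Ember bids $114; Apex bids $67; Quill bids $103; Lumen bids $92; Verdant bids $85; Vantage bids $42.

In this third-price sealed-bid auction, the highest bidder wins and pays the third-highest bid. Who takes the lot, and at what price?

Bids in order: 114 (Ember) > 103 (Quill) > 92 (Lumen) > 85 (Verdant) > 83 (Tessera) > 82 (Cinder) > …
Ember wins; payment is bid #3 in the ranking = $92.

Ember pays $92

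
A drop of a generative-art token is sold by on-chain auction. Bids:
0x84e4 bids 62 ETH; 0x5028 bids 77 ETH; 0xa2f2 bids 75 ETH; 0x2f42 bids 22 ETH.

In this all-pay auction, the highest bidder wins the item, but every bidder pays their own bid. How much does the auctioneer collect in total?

Total revenue: 236 ETH

All-pay auction: the highest bidder wins the item, but every bidder pays their own bid.
Bids ranked: 77 (0x5028) > 75 (0xa2f2) > 62 (0x84e4) > 22 (0x2f42)
0x5028 wins with the top bid; all bids are sunk regardless.
Every bidder forfeits their bid regardless of winning.
Revenue = 62 + 77 + 75 + 22 = 236 ETH.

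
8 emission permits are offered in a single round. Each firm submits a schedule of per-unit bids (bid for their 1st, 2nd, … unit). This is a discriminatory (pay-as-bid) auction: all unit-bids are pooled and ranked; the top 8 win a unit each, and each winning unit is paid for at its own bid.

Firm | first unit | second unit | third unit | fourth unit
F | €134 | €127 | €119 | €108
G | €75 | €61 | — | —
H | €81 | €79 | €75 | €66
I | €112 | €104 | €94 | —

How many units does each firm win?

Merging the schedules and taking the best 8: 134 (F-1), 127 (F-2), 119 (F-3), 112 (I-1), 108 (F-4), 104 (I-2), 94 (I-3), 81 (H-1)
Next rejected bid: €79 (not a price — pay-as-bid).
Allocation: F 4, H 1, I 3.

F 4, H 1, I 3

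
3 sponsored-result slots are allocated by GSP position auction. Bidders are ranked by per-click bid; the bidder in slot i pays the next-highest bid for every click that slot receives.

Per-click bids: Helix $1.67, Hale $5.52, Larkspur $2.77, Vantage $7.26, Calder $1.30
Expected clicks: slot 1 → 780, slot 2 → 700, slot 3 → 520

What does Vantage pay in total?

Ranked by bid: $7.26 (Vantage) > $5.52 (Hale) > $2.77 (Larkspur) > $1.67 (Helix) > …
Vantage holds slot 1 → pays next bid $5.52 × 780 clicks = $4305.60.

Vantage pays $4305.60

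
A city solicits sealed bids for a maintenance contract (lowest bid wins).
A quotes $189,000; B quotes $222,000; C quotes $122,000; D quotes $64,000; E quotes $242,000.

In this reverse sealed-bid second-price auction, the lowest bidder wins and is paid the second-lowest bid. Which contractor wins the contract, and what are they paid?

Bids ranked: 64,000 (D) < 122,000 (C) < 189,000 (A) < 222,000 (B) < 242,000 (E)
Second-price: D is paid C's bid of $122,000.

D is paid $122,000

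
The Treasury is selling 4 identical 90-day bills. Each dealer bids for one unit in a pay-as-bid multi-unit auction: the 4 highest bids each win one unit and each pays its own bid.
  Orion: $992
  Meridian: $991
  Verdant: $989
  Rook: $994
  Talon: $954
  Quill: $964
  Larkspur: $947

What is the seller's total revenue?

Total revenue: $3,966

Ordering the bids: 994 (Rook), 992 (Orion), 991 (Meridian), 989 (Verdant), 964 (Quill), 954 (Talon), …
Top 4: Rook, Orion, Meridian, Verdant.
Total revenue = 994 + 992 + 991 + 989 = $3,966.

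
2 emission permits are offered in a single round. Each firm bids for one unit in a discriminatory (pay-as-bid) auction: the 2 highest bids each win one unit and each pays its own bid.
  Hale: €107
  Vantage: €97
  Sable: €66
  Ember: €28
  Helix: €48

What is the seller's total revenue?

Ordering the bids: 107 (Hale), 97 (Vantage), 66 (Sable), 48 (Helix), …
Winners (2 units): Hale, Vantage.
Total revenue = 107 + 97 = €204.

Total revenue: €204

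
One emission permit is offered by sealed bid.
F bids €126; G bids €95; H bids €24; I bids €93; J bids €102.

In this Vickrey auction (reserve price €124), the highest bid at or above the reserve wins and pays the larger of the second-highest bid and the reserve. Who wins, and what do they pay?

Rule: the highest bid at or above the reserve wins and pays the larger of the second-highest bid and the reserve.
Bids in order: 126 (F) > 102 (J) > 95 (G) > 93 (I) > 24 (H)
Highest eligible bid: F at €126.
max(second-highest €102, reserve €124) = €124.

F pays €124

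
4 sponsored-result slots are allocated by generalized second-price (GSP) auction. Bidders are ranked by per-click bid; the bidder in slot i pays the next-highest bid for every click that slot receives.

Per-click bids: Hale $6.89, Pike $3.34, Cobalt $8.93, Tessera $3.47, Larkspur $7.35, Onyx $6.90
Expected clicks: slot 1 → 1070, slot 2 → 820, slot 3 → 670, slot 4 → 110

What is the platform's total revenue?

Total revenue: $18520.50

Ranked by bid: $8.93 (Cobalt) > $7.35 (Larkspur) > $6.90 (Onyx) > $6.89 (Hale) > $3.47 (Tessera) > …
Slot 1: Cobalt pays $7.35 × 1070 = $7864.50
Slot 2: Larkspur pays $6.90 × 820 = $5658.00
Slot 3: Onyx pays $6.89 × 670 = $4616.30
Slot 4: Hale pays $3.47 × 110 = $381.70
Total = $18520.50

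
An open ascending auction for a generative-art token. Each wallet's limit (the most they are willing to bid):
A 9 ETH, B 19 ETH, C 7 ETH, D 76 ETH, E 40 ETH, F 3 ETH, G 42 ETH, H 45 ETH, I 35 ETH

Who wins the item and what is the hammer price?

D wins at 45 ETH

Ascending (English) auction: the price rises until one bidder remains; the winner pays the price at which the last rival dropped out.
Limits in order: 76 (D) > 45 (H) > 42 (G) > 40 (E) > 35 (I) > 19 (B) > …
Bidding ends when H exits at 45 ETH; D takes it.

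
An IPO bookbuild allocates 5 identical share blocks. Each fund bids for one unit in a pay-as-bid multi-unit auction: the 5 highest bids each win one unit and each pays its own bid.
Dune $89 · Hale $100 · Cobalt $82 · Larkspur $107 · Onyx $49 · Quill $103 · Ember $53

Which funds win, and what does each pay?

Larkspur $107, Quill $103, Hale $100, Dune $89, Cobalt $82

Ordering the bids: 107 (Larkspur), 103 (Quill), 100 (Hale), 89 (Dune), 82 (Cobalt), 53 (Ember), 49 (Onyx)
Winners (5 units): Larkspur, Quill, Hale, Dune, Cobalt.
Each winner pays its own bid: Larkspur $107, Quill $103, Hale $100, Dune $89, Cobalt $82.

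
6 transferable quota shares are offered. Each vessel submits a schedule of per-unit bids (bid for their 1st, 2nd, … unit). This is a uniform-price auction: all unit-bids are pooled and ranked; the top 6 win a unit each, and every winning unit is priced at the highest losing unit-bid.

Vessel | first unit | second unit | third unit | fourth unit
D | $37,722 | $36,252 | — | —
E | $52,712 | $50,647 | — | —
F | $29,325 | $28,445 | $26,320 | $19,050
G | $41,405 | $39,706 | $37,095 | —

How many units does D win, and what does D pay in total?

D: 1 unit, pays $36,252

Merging the schedules and taking the best 6: 52,712 (E-1), 50,647 (E-2), 41,405 (G-1), 39,706 (G-2), 37,722 (D-1), 37,095 (G-3)
First bid not allocated: $36,252.
D wins 1 unit(s) at $36,252 each.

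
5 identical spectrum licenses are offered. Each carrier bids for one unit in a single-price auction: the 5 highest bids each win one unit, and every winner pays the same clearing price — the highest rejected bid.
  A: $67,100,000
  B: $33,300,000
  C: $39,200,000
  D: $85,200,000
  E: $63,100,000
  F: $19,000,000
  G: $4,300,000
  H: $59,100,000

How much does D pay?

D pays $33,300,000

Bids ranked high→low: 85,200,000 (D), 67,100,000 (A), 63,100,000 (E), 59,100,000 (H), 39,200,000 (C), 33,300,000 (B), 19,000,000 (F), …
Top 5: D, A, E, H, C.
First losing bid is B's $33,300,000, which sets the uniform price.
D wins → pays $33,300,000.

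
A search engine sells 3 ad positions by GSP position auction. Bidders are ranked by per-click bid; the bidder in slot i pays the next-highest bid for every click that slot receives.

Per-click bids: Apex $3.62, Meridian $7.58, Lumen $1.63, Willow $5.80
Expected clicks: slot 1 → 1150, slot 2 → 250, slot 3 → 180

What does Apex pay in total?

Per-click bids in order: $7.58 (Meridian) > $5.80 (Willow) > $3.62 (Apex) > $1.63 (Lumen)
Apex holds slot 3 → pays next bid $1.63 × 180 clicks = $293.40.

Apex pays $293.40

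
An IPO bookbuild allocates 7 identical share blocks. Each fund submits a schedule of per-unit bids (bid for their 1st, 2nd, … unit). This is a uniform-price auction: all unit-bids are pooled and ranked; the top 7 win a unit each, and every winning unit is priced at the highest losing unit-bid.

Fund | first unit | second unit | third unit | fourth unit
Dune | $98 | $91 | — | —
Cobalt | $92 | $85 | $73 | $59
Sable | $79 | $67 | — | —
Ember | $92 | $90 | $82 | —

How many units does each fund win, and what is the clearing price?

Cobalt 2, Dune 2, Ember 3; clearing price $79

Merging the schedules and taking the best 7: 98 (Dune-1), 92 (Cobalt-1), 92 (Ember-1), 91 (Dune-2), 90 (Ember-2), 85 (Cobalt-2), 82 (Ember-3)
Highest rejected unit-bid = $79.
Allocation: Cobalt 2, Dune 2, Ember 3.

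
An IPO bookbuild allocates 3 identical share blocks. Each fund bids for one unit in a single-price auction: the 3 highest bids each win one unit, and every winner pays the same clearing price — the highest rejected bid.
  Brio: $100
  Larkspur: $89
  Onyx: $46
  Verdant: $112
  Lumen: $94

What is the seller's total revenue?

Total revenue: $267

Sorting: 112 (Verdant), 100 (Brio), 94 (Lumen), 89 (Larkspur), 46 (Onyx)
Winners (3 units): Verdant, Brio, Lumen.
Highest unsuccessful bid: $89 → clearing price.
Total revenue = 3 × $89 = $267.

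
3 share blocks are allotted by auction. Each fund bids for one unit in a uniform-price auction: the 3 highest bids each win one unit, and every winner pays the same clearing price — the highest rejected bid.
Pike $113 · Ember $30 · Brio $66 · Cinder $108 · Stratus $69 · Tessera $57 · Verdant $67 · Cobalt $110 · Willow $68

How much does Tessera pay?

Sorting: 113 (Pike), 110 (Cobalt), 108 (Cinder), 69 (Stratus), 68 (Willow), …
Winners (3 units): Pike, Cobalt, Cinder.
Highest unsuccessful bid: $69 → clearing price.
Tessera does not win → pays $0.

Tessera pays $0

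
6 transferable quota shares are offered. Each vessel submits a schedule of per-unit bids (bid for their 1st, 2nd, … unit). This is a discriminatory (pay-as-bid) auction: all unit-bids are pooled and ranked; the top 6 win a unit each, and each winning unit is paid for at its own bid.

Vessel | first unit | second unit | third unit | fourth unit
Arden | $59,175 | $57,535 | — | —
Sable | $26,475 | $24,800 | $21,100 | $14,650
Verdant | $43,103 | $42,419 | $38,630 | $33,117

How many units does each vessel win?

Merging the schedules and taking the best 6: 59,175 (Arden-1), 57,535 (Arden-2), 43,103 (Verdant-1), 42,419 (Verdant-2), 38,630 (Verdant-3), 33,117 (Verdant-4)
Next rejected bid: $26,475 (not a price — pay-as-bid).
Allocation: Arden 2, Verdant 4.

Arden 2, Verdant 4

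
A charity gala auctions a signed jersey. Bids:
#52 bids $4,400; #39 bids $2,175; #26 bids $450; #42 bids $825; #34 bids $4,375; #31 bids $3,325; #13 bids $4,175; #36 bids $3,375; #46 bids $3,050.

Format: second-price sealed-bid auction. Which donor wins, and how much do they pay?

Rule: the highest bidder wins and pays the second-highest bid.
Sorting bids: 4,400 (#52) > 4,375 (#34) > 4,175 (#13) > 3,375 (#36) > 3,325 (#31) > 3,050 (#46) > …
#52 wins with the highest bid; price is set by the runner-up at $4,375.

#52 pays $4,375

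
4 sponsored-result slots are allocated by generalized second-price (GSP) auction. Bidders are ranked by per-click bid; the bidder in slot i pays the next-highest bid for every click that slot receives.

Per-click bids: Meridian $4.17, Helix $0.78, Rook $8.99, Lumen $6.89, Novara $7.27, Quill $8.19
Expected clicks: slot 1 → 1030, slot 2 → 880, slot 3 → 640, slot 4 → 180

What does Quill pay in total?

Ranked by bid: $8.99 (Rook) > $8.19 (Quill) > $7.27 (Novara) > $6.89 (Lumen) > $4.17 (Meridian) > …
Quill holds slot 2 → pays next bid $7.27 × 880 clicks = $6397.60.

Quill pays $6397.60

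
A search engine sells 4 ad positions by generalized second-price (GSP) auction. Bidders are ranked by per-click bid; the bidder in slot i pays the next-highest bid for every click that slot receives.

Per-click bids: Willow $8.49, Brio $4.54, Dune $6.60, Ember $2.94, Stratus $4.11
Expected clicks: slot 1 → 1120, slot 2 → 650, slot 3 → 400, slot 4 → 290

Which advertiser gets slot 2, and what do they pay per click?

Ranked by bid: $8.49 (Willow) > $6.60 (Dune) > $4.54 (Brio) > $4.11 (Stratus) > $2.94 (Ember)
Slot 2 goes to the second-ranked bidder, Dune, who pays the next bid down: $4.54/click.

Dune; $4.54 per click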